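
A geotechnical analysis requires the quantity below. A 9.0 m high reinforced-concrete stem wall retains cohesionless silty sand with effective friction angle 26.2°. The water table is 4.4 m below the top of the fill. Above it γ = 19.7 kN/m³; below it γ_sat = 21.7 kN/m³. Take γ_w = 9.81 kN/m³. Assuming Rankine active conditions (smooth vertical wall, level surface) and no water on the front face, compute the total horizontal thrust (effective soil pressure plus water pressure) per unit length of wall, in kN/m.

381 kN/m

K_a = tan²(45° − φ/2) = 0.3874.
γ' = 21.7 − 9.81 = 11.89 kN/m³. Depth below WT = 4.6 m.
σ'_h at WT = K_a γ d_w = 33.58 kPa; at base = 33.58 + K_a γ' × 4.6 = 54.77 kPa.
P₁ (0–4.4 m) = ½×33.58×4.4 = 73.88. P₂ (4.4–9.0 m) = ½(33.58+54.77)×4.6 = 203.2.
P_w = ½ γ_w h₂² = 0.5×9.81×4.6² = 103.8. Total = 73.88+203.2+103.8 = 380.9 kN/m.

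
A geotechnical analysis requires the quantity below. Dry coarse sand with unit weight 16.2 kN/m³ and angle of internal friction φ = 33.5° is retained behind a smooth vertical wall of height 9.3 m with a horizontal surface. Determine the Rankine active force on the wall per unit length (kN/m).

K_a = tan²(45° − φ/2) = 0.2887.
P_a = ½ K_a γ H² = 0.5 × 0.2887 × 16.2 × 9.3² = 202.3 kN/m.

202 kN/m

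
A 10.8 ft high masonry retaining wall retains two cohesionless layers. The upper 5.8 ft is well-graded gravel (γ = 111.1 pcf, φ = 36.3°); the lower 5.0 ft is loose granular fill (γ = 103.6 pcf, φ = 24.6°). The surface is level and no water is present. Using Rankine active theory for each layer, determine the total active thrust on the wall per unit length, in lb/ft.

2340 lb/ft

K_a1 = tan²(45°−36.3°/2) = 0.2563; K_a2 = tan²(45°−24.6°/2) = 0.4121.
Layer 1: σ at base = K_a1 γ₁ h₁ = 165.1 psf; P₁ = ½×165.1×5.8 = 478.9.
Layer 2: σ_v at top = γ₁h₁ = 644.4; σ_h top = K_a2×644.4 = 265.6; σ_h base = K_a2×(644.4+103.6×5.0) = 479.1.
P₂ = ½(265.6+479.1)×5.0 = 1862. Total P_a = 478.9+1862 = 2341 lb/ft.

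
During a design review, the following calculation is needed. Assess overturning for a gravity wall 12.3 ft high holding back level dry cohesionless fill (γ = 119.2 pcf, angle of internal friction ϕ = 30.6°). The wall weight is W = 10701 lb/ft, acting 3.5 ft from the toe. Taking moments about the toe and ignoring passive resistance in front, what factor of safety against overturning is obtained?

K_a = tan²(45° − 30.6°/2) = 0.3253.
P_a = ½K_aγH² = 0.5×0.3253×119.2×12.3² = 2934 lb/ft, acting at H/3 = 4.100 ft above the base.
Overturning moment M_o = P_a × H/3 = 2934 × 4.100 = 12030.
Resisting moment M_r = W × 3.5 = 10701 × 3.5 = 37450.
FS_overturning = M_r/M_o = 37450/12030 = 3.114.

3.11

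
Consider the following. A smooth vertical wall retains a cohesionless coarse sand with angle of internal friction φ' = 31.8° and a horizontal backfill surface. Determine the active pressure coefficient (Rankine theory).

K_a = (1 − sin φ)/(1 + sin φ) = (1 − sin 31.8°)/(1 + sin 31.8°) = 0.3098.

0.310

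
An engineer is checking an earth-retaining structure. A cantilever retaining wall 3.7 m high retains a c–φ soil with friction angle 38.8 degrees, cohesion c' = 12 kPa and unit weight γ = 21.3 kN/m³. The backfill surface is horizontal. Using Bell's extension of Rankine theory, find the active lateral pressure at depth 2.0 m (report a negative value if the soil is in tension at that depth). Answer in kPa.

-1.72 kPa

K_a = (1 − sin φ)/(1 + sin φ) = 0.2296.
σ_a = K_a γ z − 2c√K_a = 0.2296×21.3×2.0 − 2×12×0.4791 = -1.720 kPa.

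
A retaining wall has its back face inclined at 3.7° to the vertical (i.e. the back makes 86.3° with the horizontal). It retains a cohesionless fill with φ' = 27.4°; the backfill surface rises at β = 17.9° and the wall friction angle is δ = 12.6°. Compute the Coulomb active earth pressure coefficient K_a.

K_a = sin²(α+φ) / [sin²α · sin(α−δ) · (1 + √{sin(φ+δ)sin(φ−β) / (sin(α−δ)sin(α+β))})²].
With α = 86.3°, φ = 27.4°, δ = 12.6°, β = 17.9°: K_a = 0.4902.

0.490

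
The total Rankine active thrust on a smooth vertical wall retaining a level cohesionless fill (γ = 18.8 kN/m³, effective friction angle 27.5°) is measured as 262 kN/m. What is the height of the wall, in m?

K_a = 0.3682. P_a = ½ K_a γ H² ⇒ H = √(2P_a/(K_a γ)).
H = √(2×262/(0.3682×18.8)) = 8.700 m.

8.70 m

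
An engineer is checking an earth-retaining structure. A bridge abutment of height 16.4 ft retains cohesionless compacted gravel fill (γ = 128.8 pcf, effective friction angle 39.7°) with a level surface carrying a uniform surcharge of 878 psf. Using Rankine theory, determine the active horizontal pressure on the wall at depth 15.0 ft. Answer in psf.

K_a = (1 − sin φ)/(1 + sin φ) = 0.2204.
σ_v = γz + q = 128.8 × 15.0 + 878 = 2810 psf.
σ_h = K_a σ_v = 0.2204 × 2810 = 619.4 psf.

619 psf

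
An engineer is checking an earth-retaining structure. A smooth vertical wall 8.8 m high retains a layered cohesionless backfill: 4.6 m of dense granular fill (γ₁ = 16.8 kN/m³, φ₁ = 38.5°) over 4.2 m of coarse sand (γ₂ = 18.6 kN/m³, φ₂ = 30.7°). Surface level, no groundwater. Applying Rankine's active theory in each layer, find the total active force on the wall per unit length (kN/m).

200 kN/m

K_a1 = tan²(45°−38.5°/2) = 0.2327; K_a2 = tan²(45°−30.7°/2) = 0.3240.
Layer 1: σ at base = K_a1 γ₁ h₁ = 17.98 kPa; P₁ = ½×17.98×4.6 = 41.35.
Layer 2: σ_v at top = γ₁h₁ = 77.28; σ_h top = K_a2×77.28 = 25.04; σ_h base = K_a2×(77.28+18.6×4.2) = 50.35.
P₂ = ½(25.04+50.35)×4.2 = 158.3. Total P_a = 41.35+158.3 = 199.7 kN/m.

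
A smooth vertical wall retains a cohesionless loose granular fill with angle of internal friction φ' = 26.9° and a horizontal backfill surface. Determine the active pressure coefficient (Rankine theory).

0.377

K_a = tan²(45° − φ/2) = tan²(31.55°) = 0.3770.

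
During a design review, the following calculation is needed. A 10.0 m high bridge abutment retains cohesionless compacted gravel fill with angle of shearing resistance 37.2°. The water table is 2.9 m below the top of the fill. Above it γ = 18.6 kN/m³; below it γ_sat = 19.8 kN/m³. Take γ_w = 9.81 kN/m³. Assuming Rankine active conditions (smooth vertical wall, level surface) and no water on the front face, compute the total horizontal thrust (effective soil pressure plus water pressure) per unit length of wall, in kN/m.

423 kN/m

K_a = tan²(45° − φ/2) = 0.2464.
γ' = 19.8 − 9.81 = 9.990 kN/m³. Depth below WT = 7.1 m.
σ'_h at WT = K_a γ d_w = 13.29 kPa; at base = 13.29 + K_a γ' × 7.1 = 30.77 kPa.
P₁ (0–2.9 m) = ½×13.29×2.9 = 19.27. P₂ (2.9–10.0 m) = ½(13.29+30.77)×7.1 = 156.4.
P_w = ½ γ_w h₂² = 0.5×9.81×7.1² = 247.3. Total = 19.27+156.4+247.3 = 423.0 kN/m.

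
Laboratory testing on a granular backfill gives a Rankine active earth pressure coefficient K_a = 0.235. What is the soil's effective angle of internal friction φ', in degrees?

38.3°

K_a = tan²(45° − φ/2) ⇒ 45° − φ/2 = arctan(√0.235) = 25.86°.
φ = 2(45° − 25.86°) = 38.27°.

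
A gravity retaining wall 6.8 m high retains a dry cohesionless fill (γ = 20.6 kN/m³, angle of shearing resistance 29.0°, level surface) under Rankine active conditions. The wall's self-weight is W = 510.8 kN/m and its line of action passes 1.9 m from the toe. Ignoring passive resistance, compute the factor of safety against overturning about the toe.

K_a = tan²(45° − 29.0°/2) = 0.3470.
P_a = ½K_aγH² = 0.5×0.3470×20.6×6.8² = 165.3 kN/m, acting at H/3 = 2.267 m above the base.
Overturning moment M_o = P_a × H/3 = 165.3 × 2.267 = 374.6.
Resisting moment M_r = W × 1.9 = 510.8 × 1.9 = 970.5.
FS_overturning = M_r/M_o = 970.5/374.6 = 2.591.

2.59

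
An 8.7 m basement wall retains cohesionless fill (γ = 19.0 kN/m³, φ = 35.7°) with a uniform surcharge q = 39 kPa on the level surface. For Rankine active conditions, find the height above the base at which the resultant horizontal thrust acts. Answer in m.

K_a = 0.2630.
Triangular part P₁ = ½K_aγH² = 189.1 at H/3 = 2.900 m; rectangular part P₂ = K_a q H = 89.23 at H/2 = 4.350 m.
ȳ = (P₁·2.900 + P₂·4.350)/(P₁+P₂) = 3.365 m.

3.36 m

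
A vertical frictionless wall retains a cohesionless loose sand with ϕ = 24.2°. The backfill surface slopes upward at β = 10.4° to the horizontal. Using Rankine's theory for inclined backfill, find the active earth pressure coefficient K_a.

K_a = cos β · (cos β − √(cos²β − cos²φ)) / (cos β + √(cos²β − cos²φ)).
cos β = 0.9836, cos φ = 0.9121, √(cos²β − cos²φ) = 0.3680.
K_a = 0.9836 × (0.9836 − 0.3680)/(0.9836 + 0.3680) = 0.4479.

0.448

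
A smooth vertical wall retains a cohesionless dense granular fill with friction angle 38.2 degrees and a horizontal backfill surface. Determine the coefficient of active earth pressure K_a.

0.236

K_a = (1 − sin φ)/(1 + sin φ) = (1 − sin 38.2°)/(1 + sin 38.2°) = 0.2358.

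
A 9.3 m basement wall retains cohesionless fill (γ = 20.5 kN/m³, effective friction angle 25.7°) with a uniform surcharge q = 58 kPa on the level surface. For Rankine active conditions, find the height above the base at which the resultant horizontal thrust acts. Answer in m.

K_a = 0.3950.
Triangular part P₁ = ½K_aγH² = 350.2 at H/3 = 3.100 m; rectangular part P₂ = K_a q H = 213.1 at H/2 = 4.650 m.
ȳ = (P₁·3.100 + P₂·4.650)/(P₁+P₂) = 3.686 m.

3.69 m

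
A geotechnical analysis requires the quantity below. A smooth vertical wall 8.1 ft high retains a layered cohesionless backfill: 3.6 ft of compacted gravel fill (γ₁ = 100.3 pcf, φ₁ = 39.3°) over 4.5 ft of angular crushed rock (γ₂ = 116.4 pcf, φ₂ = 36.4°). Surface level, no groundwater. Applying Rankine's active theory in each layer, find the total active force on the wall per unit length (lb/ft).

861 lb/ft

K_a1 = tan²(45°−39.3°/2) = 0.2245; K_a2 = tan²(45°−36.4°/2) = 0.2552.
Layer 1: σ at base = K_a1 γ₁ h₁ = 81.05 psf; P₁ = ½×81.05×3.6 = 145.9.
Layer 2: σ_v at top = γ₁h₁ = 361.1; σ_h top = K_a2×361.1 = 92.13; σ_h base = K_a2×(361.1+116.4×4.5) = 225.8.
P₂ = ½(92.13+225.8)×4.5 = 715.3. Total P_a = 145.9+715.3 = 861.2 lb/ft.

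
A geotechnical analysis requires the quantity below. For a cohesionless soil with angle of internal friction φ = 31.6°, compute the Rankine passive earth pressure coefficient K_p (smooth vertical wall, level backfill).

3.20

K_p = (1 + sin φ)/(1 − sin φ) = tan²(45° + 31.6°/2) = 3.202.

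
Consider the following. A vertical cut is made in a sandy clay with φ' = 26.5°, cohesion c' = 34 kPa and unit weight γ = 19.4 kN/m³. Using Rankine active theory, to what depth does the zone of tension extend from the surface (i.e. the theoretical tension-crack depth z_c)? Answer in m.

K_a = tan²(45° − 26.5°/2) = 0.3829; √K_a = 0.6188.
The active pressure is zero where K_a γ z = 2c√K_a, so z_c = 2c/(γ√K_a) = 2×34/(19.4×0.6188) = 5.664 m.

5.66 m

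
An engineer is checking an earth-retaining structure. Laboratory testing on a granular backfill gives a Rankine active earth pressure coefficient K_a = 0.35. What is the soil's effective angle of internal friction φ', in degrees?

28.8°

K_a = tan²(45° − φ/2) ⇒ 45° − φ/2 = arctan(√0.35) = 30.61°.
φ = 2(45° − 30.61°) = 28.78°.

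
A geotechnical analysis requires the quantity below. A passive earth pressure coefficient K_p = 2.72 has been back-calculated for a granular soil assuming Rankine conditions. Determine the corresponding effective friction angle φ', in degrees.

K_p = (1+sin φ)/(1−sin φ) ⇒ sin φ = (K_p − 1)/(K_p + 1) = 0.4624.
φ = arcsin(0.4624) = 27.54°.

27.5°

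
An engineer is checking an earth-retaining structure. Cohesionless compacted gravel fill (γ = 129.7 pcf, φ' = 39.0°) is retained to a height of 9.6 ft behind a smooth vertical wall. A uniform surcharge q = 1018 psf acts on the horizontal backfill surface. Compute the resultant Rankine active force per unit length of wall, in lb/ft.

K_a = tan²(45° − φ/2) = 0.2275.
Soil triangle: ½ K_a γ H² = 0.5×0.2275×129.7×9.6² = 1360 lb/ft.
Surcharge rectangle: K_a q H = 0.2275×1018×9.6 = 2223 lb/ft.
Total = 1360 + 2223 = 3583 lb/ft.

3580 lb/ft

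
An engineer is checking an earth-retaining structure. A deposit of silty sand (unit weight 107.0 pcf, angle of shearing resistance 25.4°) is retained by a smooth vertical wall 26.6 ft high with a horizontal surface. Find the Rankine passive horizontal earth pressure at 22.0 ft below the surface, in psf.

5890 psf

K_p = (1 + sin φ)/(1 − sin φ) = 2.502.
σ_h = K_p γ z = 2.502 × 107.0 × 22.0 = 5890 psf.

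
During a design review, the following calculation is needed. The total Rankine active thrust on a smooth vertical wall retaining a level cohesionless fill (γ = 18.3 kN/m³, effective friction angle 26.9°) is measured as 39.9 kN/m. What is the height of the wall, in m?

K_a = 0.3770. P_a = ½ K_a γ H² ⇒ H = √(2P_a/(K_a γ)).
H = √(2×39.9/(0.3770×18.3)) = 3.401 m.

3.40 m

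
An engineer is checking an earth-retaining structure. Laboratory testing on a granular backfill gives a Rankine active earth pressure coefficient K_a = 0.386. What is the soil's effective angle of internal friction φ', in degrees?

26.3°

K_a = tan²(45° − φ/2) ⇒ 45° − φ/2 = arctan(√0.386) = 31.85°.
φ = 2(45° − 31.85°) = 26.30°.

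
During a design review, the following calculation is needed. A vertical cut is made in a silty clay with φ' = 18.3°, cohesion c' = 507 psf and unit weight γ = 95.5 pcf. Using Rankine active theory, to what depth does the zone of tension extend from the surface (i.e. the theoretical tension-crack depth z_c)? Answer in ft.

14.7 ft

K_a = tan²(45° − 18.3°/2) = 0.5221; √K_a = 0.7226.
The active pressure is zero where K_a γ z = 2c√K_a, so z_c = 2c/(γ√K_a) = 2×507/(95.5×0.7226) = 14.69 ft.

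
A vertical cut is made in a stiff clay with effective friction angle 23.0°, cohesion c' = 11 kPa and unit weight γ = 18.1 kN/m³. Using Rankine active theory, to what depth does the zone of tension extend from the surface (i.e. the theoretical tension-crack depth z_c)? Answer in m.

1.84 m

K_a = tan²(45° − 23.0°/2) = 0.4381; √K_a = 0.6619.
The active pressure is zero where K_a γ z = 2c√K_a, so z_c = 2c/(γ√K_a) = 2×11/(18.1×0.6619) = 1.836 m.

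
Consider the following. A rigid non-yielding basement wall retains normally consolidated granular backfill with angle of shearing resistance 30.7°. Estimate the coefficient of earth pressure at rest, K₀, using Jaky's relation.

0.489

K₀ = 1 − sin φ' = 1 − sin 30.7° = 0.4895.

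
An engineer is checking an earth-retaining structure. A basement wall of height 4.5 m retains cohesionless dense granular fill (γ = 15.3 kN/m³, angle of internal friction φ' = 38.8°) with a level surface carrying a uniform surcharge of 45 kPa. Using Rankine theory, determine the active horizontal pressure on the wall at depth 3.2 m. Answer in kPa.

K_a = (1 − sin φ)/(1 + sin φ) = 0.2296.
σ_v = γz + q = 15.3 × 3.2 + 45 = 93.96 kPa.
σ_h = K_a σ_v = 0.2296 × 93.96 = 21.57 kPa.

21.6 kPa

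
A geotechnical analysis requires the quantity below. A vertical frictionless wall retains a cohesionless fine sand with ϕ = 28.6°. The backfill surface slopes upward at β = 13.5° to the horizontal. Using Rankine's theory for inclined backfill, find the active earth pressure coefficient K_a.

K_a = cos β · (cos β − √(cos²β − cos²φ)) / (cos β + √(cos²β − cos²φ)).
cos β = 0.9724, cos φ = 0.8780, √(cos²β − cos²φ) = 0.4179.
K_a = 0.9724 × (0.9724 − 0.4179)/(0.9724 + 0.4179) = 0.3878.

0.388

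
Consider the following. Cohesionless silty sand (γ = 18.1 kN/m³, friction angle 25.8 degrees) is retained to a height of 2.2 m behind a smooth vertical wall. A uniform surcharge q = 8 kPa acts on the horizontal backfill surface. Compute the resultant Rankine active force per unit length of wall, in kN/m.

K_a = tan²(45° − φ/2) = 0.3935.
Soil triangle: ½ K_a γ H² = 0.5×0.3935×18.1×2.2² = 17.24 kN/m.
Surcharge rectangle: K_a q H = 0.3935×8×2.2 = 6.926 kN/m.
Total = 17.24 + 6.926 = 24.16 kN/m.

24.2 kN/m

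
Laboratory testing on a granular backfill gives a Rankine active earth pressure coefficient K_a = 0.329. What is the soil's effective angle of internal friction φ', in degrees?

K_a = tan²(45° − φ/2) ⇒ 45° − φ/2 = arctan(√0.329) = 29.84°.
φ = 2(45° − 29.84°) = 30.32°.

30.3°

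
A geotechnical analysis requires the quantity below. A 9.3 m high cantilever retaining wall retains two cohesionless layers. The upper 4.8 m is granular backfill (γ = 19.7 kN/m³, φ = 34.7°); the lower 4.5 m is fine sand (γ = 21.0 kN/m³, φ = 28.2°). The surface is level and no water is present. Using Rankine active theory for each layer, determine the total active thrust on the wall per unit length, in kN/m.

291 kN/m

K_a1 = tan²(45°−34.7°/2) = 0.2745; K_a2 = tan²(45°−28.2°/2) = 0.3582.
Layer 1: σ at base = K_a1 γ₁ h₁ = 25.95 kPa; P₁ = ½×25.95×4.8 = 62.29.
Layer 2: σ_v at top = γ₁h₁ = 94.56; σ_h top = K_a2×94.56 = 33.87; σ_h base = K_a2×(94.56+21.0×4.5) = 67.72.
P₂ = ½(33.87+67.72)×4.5 = 228.6. Total P_a = 62.29+228.6 = 290.9 kN/m.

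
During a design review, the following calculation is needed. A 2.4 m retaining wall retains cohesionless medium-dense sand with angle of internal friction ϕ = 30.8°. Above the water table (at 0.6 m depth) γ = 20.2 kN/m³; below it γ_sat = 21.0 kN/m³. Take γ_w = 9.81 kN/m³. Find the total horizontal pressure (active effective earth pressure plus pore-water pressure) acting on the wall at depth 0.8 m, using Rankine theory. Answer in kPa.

6.60 kPa

K_a = (1 − sin φ)/(1 + sin φ) = 0.3227.
γ' = 21.0 − 9.81 = 11.19 kN/m³.
Effective vertical stress at 0.8 m: σ'_v = 20.2×0.6 + 11.19×0.200 = 14.36 kPa.
σ'_h = K_a σ'_v = 0.3227 × 14.36 = 4.634 kPa; u = γ_w × 0.200 = 1.962 kPa.
Total σ_h = 4.634 + 1.962 = 6.596 kPa.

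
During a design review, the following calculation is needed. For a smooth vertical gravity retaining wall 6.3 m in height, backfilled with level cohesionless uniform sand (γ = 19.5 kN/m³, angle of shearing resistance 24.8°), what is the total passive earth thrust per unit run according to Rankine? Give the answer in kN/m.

946 kN/m

K_p = tan²(45° + φ/2) = 2.445.
P_p = ½ K_p γ H² = 0.5 × 2.445 × 19.5 × 6.3² = 946.2 kN/m.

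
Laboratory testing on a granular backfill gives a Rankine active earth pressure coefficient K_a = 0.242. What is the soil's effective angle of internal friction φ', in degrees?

37.6°

K_a = tan²(45° − φ/2) ⇒ 45° − φ/2 = arctan(√0.242) = 26.19°.
φ = 2(45° − 26.19°) = 37.61°.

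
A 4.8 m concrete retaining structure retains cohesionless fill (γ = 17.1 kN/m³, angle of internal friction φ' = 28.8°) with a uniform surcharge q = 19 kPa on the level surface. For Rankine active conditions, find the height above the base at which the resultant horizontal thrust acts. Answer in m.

K_a = 0.3498.
Triangular part P₁ = ½K_aγH² = 68.90 at H/3 = 1.600 m; rectangular part P₂ = K_a q H = 31.90 at H/2 = 2.400 m.
ȳ = (P₁·1.600 + P₂·2.400)/(P₁+P₂) = 1.853 m.

1.85 m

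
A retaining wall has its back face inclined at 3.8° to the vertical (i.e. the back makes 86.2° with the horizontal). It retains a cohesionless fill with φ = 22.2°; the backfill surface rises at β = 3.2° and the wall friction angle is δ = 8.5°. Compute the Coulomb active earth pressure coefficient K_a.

K_a = sin²(α+φ) / [sin²α · sin(α−δ) · (1 + √{sin(φ+δ)sin(φ−β) / (sin(α−δ)sin(α+β))})²].
With α = 86.2°, φ = 22.2°, δ = 8.5°, β = 3.2°: K_a = 0.4639.

0.464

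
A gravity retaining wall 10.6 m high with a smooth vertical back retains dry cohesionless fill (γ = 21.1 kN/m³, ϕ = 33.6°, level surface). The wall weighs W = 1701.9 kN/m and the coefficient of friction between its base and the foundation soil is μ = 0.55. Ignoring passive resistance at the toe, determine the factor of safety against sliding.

K_a = tan²(45° − 33.6°/2) = 0.2875.
P_a = ½K_aγH² = 0.5×0.2875×21.1×10.6² = 340.8 kN/m, acting at H/3 = 3.533 m above the base.
FS_sliding = μW / P_a = 0.55×1701.9 / 340.8 = 2.747.

2.75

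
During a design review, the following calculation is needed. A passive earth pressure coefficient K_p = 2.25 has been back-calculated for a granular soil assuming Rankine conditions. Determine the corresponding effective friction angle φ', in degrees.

K_p = (1+sin φ)/(1−sin φ) ⇒ sin φ = (K_p − 1)/(K_p + 1) = 0.3846.
φ = arcsin(0.3846) = 22.62°.

22.6°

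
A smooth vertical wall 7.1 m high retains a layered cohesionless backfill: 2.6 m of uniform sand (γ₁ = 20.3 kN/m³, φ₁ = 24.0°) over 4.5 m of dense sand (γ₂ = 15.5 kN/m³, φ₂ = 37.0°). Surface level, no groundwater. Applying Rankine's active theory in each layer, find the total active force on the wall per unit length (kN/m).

127 kN/m

K_a1 = tan²(45°−24.0°/2) = 0.4217; K_a2 = tan²(45°−37.0°/2) = 0.2486.
Layer 1: σ at base = K_a1 γ₁ h₁ = 22.26 kPa; P₁ = ½×22.26×2.6 = 28.94.
Layer 2: σ_v at top = γ₁h₁ = 52.78; σ_h top = K_a2×52.78 = 13.12; σ_h base = K_a2×(52.78+15.5×4.5) = 30.46.
P₂ = ½(13.12+30.46)×4.5 = 98.05. Total P_a = 28.94+98.05 = 127.0 kN/m.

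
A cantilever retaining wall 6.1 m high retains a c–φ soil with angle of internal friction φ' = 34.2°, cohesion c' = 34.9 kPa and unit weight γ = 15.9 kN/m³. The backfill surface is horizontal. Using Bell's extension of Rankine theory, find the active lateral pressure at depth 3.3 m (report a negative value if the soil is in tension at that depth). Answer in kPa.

K_a = (1 − sin φ)/(1 + sin φ) = 0.2803.
σ_a = K_a γ z − 2c√K_a = 0.2803×15.9×3.3 − 2×34.9×0.5295 = -22.25 kPa.

-22.2 kPa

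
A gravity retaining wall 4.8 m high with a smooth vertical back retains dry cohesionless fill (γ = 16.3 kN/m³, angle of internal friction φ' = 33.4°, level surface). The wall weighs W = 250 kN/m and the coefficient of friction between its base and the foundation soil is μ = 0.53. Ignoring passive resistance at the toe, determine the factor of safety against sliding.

K_a = tan²(45° − 33.4°/2) = 0.2899.
P_a = ½K_aγH² = 0.5×0.2899×16.3×4.8² = 54.44 kN/m, acting at H/3 = 1.600 m above the base.
FS_sliding = μW / P_a = 0.53×250 / 54.44 = 2.434.

2.43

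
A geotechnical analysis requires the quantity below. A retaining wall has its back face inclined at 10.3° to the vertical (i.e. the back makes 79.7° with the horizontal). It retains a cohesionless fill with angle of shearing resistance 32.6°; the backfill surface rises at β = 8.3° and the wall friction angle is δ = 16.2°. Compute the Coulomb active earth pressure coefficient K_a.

0.392

K_a = sin²(α+φ) / [sin²α · sin(α−δ) · (1 + √{sin(φ+δ)sin(φ−β) / (sin(α−δ)sin(α+β))})²].
With α = 79.7°, φ = 32.6°, δ = 16.2°, β = 8.3°: K_a = 0.3916.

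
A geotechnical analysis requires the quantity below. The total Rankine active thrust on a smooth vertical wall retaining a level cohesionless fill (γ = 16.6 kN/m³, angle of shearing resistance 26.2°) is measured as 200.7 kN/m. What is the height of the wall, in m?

K_a = 0.3874. P_a = ½ K_a γ H² ⇒ H = √(2P_a/(K_a γ)).
H = √(2×200.7/(0.3874×16.6)) = 7.900 m.

7.90 m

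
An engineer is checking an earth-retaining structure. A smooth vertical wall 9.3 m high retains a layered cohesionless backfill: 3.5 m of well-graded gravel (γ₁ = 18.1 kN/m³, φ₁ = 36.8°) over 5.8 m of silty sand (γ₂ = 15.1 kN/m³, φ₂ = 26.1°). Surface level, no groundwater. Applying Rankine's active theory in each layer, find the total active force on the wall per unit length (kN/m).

269 kN/m

K_a1 = tan²(45°−36.8°/2) = 0.2508; K_a2 = tan²(45°−26.1°/2) = 0.3889.
Layer 1: σ at base = K_a1 γ₁ h₁ = 15.89 kPa; P₁ = ½×15.89×3.5 = 27.80.
Layer 2: σ_v at top = γ₁h₁ = 63.35; σ_h top = K_a2×63.35 = 24.64; σ_h base = K_a2×(63.35+15.1×5.8) = 58.70.
P₂ = ½(24.64+58.70)×5.8 = 241.7. Total P_a = 27.80+241.7 = 269.5 kN/m.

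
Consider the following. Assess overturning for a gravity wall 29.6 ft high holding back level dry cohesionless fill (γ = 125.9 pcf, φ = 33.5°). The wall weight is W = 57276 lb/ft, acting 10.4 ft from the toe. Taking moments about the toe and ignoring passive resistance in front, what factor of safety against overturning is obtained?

3.79

K_a = tan²(45° − 33.5°/2) = 0.2887.
P_a = ½K_aγH² = 0.5×0.2887×125.9×29.6² = 15920 lb/ft, acting at H/3 = 9.867 ft above the base.
Overturning moment M_o = P_a × H/3 = 15920 × 9.867 = 157100.
Resisting moment M_r = W × 10.4 = 57276 × 10.4 = 595700.
FS_overturning = M_r/M_o = 595700/157100 = 3.791.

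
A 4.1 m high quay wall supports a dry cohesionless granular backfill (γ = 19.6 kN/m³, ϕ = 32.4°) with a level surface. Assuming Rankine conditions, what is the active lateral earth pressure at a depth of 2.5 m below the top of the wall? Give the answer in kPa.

K_a = (1 − sin φ)/(1 + sin φ) = 0.3022.
σ_h = K_a γ z = 0.3022 × 19.6 × 2.5 = 14.81 kPa.

14.8 kPa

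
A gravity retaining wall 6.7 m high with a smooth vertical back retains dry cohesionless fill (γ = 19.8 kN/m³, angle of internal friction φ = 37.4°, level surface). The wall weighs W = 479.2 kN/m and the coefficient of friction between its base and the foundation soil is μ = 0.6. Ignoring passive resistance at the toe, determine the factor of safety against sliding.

K_a = tan²(45° − 37.4°/2) = 0.2443.
P_a = ½K_aγH² = 0.5×0.2443×19.8×6.7² = 108.6 kN/m, acting at H/3 = 2.233 m above the base.
FS_sliding = μW / P_a = 0.6×479.2 / 108.6 = 2.649.

2.65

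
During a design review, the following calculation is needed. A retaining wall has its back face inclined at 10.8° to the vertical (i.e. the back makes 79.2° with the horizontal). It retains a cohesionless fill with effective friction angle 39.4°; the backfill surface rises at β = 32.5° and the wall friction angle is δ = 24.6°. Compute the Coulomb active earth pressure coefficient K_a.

0.516

K_a = sin²(α+φ) / [sin²α · sin(α−δ) · (1 + √{sin(φ+δ)sin(φ−β) / (sin(α−δ)sin(α+β))})²].
With α = 79.2°, φ = 39.4°, δ = 24.6°, β = 32.5°: K_a = 0.5165.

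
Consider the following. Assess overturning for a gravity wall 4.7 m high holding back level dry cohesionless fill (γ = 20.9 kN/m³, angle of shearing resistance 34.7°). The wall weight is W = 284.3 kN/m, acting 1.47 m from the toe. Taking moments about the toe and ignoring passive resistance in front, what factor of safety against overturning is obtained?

K_a = tan²(45° − 34.7°/2) = 0.2745.
P_a = ½K_aγH² = 0.5×0.2745×20.9×4.7² = 63.36 kN/m, acting at H/3 = 1.567 m above the base.
Overturning moment M_o = P_a × H/3 = 63.36 × 1.567 = 99.26.
Resisting moment M_r = W × 1.47 = 284.3 × 1.47 = 417.9.
FS_overturning = M_r/M_o = 417.9/99.26 = 4.210.

4.21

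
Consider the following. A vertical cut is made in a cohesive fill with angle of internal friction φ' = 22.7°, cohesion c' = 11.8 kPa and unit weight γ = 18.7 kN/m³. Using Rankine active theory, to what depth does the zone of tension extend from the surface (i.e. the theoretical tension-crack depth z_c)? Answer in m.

1.90 m

K_a = tan²(45° − 22.7°/2) = 0.4431; √K_a = 0.6657.
The active pressure is zero where K_a γ z = 2c√K_a, so z_c = 2c/(γ√K_a) = 2×11.8/(18.7×0.6657) = 1.896 m.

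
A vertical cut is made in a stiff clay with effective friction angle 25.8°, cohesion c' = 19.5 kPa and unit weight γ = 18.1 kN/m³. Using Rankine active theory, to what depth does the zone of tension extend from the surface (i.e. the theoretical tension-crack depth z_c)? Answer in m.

K_a = tan²(45° − 25.8°/2) = 0.3935; √K_a = 0.6273.
The active pressure is zero where K_a γ z = 2c√K_a, so z_c = 2c/(γ√K_a) = 2×19.5/(18.1×0.6273) = 3.435 m.

3.43 m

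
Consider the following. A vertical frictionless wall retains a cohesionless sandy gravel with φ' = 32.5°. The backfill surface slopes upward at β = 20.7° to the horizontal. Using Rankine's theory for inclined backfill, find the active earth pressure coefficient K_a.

0.371

K_a = cos β · (cos β − √(cos²β − cos²φ)) / (cos β + √(cos²β − cos²φ)).
cos β = 0.9354, cos φ = 0.8434, √(cos²β − cos²φ) = 0.4047.
K_a = 0.9354 × (0.9354 − 0.4047)/(0.9354 + 0.4047) = 0.3705.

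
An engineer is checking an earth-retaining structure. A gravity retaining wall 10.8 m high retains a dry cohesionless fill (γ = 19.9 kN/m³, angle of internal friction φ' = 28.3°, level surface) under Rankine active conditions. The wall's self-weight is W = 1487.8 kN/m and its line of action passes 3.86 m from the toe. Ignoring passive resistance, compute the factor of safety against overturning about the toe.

3.85

K_a = tan²(45° − 28.3°/2) = 0.3568.
P_a = ½K_aγH² = 0.5×0.3568×19.9×10.8² = 414.1 kN/m, acting at H/3 = 3.600 m above the base.
Overturning moment M_o = P_a × H/3 = 414.1 × 3.600 = 1491.
Resisting moment M_r = W × 3.86 = 1487.8 × 3.86 = 5743.
FS_overturning = M_r/M_o = 5743/1491 = 3.853.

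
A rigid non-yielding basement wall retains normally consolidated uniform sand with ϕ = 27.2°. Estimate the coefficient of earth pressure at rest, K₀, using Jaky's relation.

K₀ = 1 − sin φ' = 1 − sin 27.2° = 0.5429.

0.543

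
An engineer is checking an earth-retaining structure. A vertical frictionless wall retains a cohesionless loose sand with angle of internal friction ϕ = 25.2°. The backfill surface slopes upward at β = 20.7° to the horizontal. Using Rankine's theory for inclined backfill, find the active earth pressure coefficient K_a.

K_a = cos β · (cos β − √(cos²β − cos²φ)) / (cos β + √(cos²β − cos²φ)).
cos β = 0.9354, cos φ = 0.9048, √(cos²β − cos²φ) = 0.2374.
K_a = 0.9354 × (0.9354 − 0.2374)/(0.9354 + 0.2374) = 0.5568.

0.557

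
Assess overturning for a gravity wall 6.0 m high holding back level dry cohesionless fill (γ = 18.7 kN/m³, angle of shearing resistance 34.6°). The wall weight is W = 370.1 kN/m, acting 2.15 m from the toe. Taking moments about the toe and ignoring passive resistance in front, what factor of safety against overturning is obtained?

4.29

K_a = tan²(45° − 34.6°/2) = 0.2756.
P_a = ½K_aγH² = 0.5×0.2756×18.7×6.0² = 92.78 kN/m, acting at H/3 = 2.000 m above the base.
Overturning moment M_o = P_a × H/3 = 92.78 × 2.000 = 185.6.
Resisting moment M_r = W × 2.15 = 370.1 × 2.15 = 795.7.
FS_overturning = M_r/M_o = 795.7/185.6 = 4.288.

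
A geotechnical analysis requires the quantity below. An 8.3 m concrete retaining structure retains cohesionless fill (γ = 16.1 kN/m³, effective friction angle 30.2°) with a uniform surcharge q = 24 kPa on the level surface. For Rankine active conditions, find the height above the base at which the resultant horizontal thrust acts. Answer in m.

K_a = 0.3307.
Triangular part P₁ = ½K_aγH² = 183.4 at H/3 = 2.767 m; rectangular part P₂ = K_a q H = 65.87 at H/2 = 4.150 m.
ȳ = (P₁·2.767 + P₂·4.150)/(P₁+P₂) = 3.132 m.

3.13 m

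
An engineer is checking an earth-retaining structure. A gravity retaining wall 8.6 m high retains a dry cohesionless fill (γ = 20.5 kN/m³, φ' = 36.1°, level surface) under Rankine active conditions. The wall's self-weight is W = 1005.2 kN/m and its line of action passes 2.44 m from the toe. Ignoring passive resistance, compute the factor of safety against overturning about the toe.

K_a = tan²(45° − 36.1°/2) = 0.2585.
P_a = ½K_aγH² = 0.5×0.2585×20.5×8.6² = 196.0 kN/m, acting at H/3 = 2.867 m above the base.
Overturning moment M_o = P_a × H/3 = 196.0 × 2.867 = 561.8.
Resisting moment M_r = W × 2.44 = 1005.2 × 2.44 = 2453.
FS_overturning = M_r/M_o = 2453/561.8 = 4.366.

4.37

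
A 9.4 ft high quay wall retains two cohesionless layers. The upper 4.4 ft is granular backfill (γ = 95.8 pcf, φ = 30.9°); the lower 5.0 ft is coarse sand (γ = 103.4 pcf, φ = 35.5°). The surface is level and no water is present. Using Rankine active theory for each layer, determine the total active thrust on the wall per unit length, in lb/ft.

K_a1 = tan²(45°−30.9°/2) = 0.3214; K_a2 = tan²(45°−35.5°/2) = 0.2653.
Layer 1: σ at base = K_a1 γ₁ h₁ = 135.5 psf; P₁ = ½×135.5×4.4 = 298.1.
Layer 2: σ_v at top = γ₁h₁ = 421.5; σ_h top = K_a2×421.5 = 111.8; σ_h base = K_a2×(421.5+103.4×5.0) = 249.0.
P₂ = ½(111.8+249.0)×5.0 = 901.9. Total P_a = 298.1+901.9 = 1200 lb/ft.

1200 lb/ft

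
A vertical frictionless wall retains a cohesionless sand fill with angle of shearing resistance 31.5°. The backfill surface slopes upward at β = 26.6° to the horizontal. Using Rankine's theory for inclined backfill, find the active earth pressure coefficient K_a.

K_a = cos β · (cos β − √(cos²β − cos²φ)) / (cos β + √(cos²β − cos²φ)).
cos β = 0.8942, cos φ = 0.8526, √(cos²β − cos²φ) = 0.2693.
K_a = 0.8942 × (0.8942 − 0.2693)/(0.8942 + 0.2693) = 0.4802.

0.480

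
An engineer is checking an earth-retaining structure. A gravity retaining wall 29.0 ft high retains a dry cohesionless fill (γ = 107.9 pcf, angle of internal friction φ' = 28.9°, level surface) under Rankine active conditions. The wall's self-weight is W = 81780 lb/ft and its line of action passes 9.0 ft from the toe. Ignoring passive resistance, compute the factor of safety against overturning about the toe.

4.82

K_a = tan²(45° − 28.9°/2) = 0.3484.
P_a = ½K_aγH² = 0.5×0.3484×107.9×29.0² = 15810 lb/ft, acting at H/3 = 9.667 ft above the base.
Overturning moment M_o = P_a × H/3 = 15810 × 9.667 = 152800.
Resisting moment M_r = W × 9.0 = 81780 × 9.0 = 736000.
FS_overturning = M_r/M_o = 736000/152800 = 4.817.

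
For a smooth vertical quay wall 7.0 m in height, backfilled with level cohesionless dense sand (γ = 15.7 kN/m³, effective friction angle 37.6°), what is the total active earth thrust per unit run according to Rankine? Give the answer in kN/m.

93.1 kN/m

K_a = tan²(45° − φ/2) = 0.2421.
P_a = ½ K_a γ H² = 0.5 × 0.2421 × 15.7 × 7.0² = 93.13 kN/m.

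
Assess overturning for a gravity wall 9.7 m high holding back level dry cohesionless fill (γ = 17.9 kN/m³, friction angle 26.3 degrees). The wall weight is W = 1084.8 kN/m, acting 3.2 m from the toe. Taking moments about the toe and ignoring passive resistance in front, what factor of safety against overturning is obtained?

K_a = tan²(45° − 26.3°/2) = 0.3859.
P_a = ½K_aγH² = 0.5×0.3859×17.9×9.7² = 325.0 kN/m, acting at H/3 = 3.233 m above the base.
Overturning moment M_o = P_a × H/3 = 325.0 × 3.233 = 1051.
Resisting moment M_r = W × 3.2 = 1084.8 × 3.2 = 3471.
FS_overturning = M_r/M_o = 3471/1051 = 3.303.

3.30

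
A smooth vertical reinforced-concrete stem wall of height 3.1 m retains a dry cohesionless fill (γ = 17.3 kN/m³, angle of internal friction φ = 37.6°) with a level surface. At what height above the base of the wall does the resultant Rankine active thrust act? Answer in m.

K_a = 0.2421.
The pressure distribution is triangular, so the resultant acts at H/3 above the base = 3.1/3 = 1.033 m.

1.03 m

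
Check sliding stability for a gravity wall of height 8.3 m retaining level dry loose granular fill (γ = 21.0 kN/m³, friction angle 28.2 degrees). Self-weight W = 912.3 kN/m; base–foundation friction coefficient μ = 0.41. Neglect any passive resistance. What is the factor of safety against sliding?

1.44

K_a = tan²(45° − 28.2°/2) = 0.3582.
P_a = ½K_aγH² = 0.5×0.3582×21.0×8.3² = 259.1 kN/m, acting at H/3 = 2.767 m above the base.
FS_sliding = μW / P_a = 0.41×912.3 / 259.1 = 1.444.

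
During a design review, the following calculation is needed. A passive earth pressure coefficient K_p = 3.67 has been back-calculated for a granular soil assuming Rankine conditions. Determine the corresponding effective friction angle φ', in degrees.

K_p = (1+sin φ)/(1−sin φ) ⇒ sin φ = (K_p − 1)/(K_p + 1) = 0.5717.
φ = arcsin(0.5717) = 34.87°.

34.9°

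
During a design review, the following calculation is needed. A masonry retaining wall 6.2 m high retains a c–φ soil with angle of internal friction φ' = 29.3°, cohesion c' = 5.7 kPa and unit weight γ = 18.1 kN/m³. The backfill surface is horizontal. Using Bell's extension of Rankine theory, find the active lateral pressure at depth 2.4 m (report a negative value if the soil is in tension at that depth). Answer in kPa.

8.22 kPa

K_a = (1 − sin φ)/(1 + sin φ) = 0.3428.
σ_a = K_a γ z − 2c√K_a = 0.3428×18.1×2.4 − 2×5.7×0.5855 = 8.218 kPa.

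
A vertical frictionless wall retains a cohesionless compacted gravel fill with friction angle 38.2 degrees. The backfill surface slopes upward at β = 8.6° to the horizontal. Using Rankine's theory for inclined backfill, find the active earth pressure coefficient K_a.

K_a = cos β · (cos β − √(cos²β − cos²φ)) / (cos β + √(cos²β − cos²φ)).
cos β = 0.9888, cos φ = 0.7859, √(cos²β − cos²φ) = 0.6001.
K_a = 0.9888 × (0.9888 − 0.6001)/(0.9888 + 0.6001) = 0.2419.

0.242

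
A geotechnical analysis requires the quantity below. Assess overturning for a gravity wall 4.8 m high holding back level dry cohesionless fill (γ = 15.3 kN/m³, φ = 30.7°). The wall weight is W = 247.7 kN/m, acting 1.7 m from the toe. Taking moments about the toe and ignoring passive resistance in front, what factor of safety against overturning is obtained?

K_a = tan²(45° − 30.7°/2) = 0.3240.
P_a = ½K_aγH² = 0.5×0.3240×15.3×4.8² = 57.11 kN/m, acting at H/3 = 1.600 m above the base.
Overturning moment M_o = P_a × H/3 = 57.11 × 1.600 = 91.38.
Resisting moment M_r = W × 1.7 = 247.7 × 1.7 = 421.1.
FS_overturning = M_r/M_o = 421.1/91.38 = 4.608.

4.61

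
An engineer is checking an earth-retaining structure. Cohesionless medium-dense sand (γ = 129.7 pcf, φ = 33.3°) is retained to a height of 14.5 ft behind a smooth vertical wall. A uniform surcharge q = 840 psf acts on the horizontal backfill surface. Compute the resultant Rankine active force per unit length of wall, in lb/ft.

7520 lb/ft

K_a = tan²(45° − φ/2) = 0.2911.
Soil triangle: ½ K_a γ H² = 0.5×0.2911×129.7×14.5² = 3970 lb/ft.
Surcharge rectangle: K_a q H = 0.2911×840×14.5 = 3546 lb/ft.
Total = 3970 + 3546 = 7516 lb/ft.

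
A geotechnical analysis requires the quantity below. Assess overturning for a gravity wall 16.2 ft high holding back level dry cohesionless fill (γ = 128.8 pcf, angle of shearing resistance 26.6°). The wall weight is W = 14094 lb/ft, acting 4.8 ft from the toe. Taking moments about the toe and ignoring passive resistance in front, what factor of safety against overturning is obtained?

1.94

K_a = tan²(45° − 26.6°/2) = 0.3814.
P_a = ½K_aγH² = 0.5×0.3814×128.8×16.2² = 6447 lb/ft, acting at H/3 = 5.400 ft above the base.
Overturning moment M_o = P_a × H/3 = 6447 × 5.400 = 34810.
Resisting moment M_r = W × 4.8 = 14094 × 4.8 = 67650.
FS_overturning = M_r/M_o = 67650/34810 = 1.943.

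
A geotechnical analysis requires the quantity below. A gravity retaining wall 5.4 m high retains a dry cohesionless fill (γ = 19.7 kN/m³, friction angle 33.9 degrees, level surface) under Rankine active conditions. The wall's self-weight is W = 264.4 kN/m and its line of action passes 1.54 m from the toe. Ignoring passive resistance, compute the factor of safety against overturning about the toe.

K_a = tan²(45° − 33.9°/2) = 0.2839.
P_a = ½K_aγH² = 0.5×0.2839×19.7×5.4² = 81.55 kN/m, acting at H/3 = 1.800 m above the base.
Overturning moment M_o = P_a × H/3 = 81.55 × 1.800 = 146.8.
Resisting moment M_r = W × 1.54 = 264.4 × 1.54 = 407.2.
FS_overturning = M_r/M_o = 407.2/146.8 = 2.774.

2.77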